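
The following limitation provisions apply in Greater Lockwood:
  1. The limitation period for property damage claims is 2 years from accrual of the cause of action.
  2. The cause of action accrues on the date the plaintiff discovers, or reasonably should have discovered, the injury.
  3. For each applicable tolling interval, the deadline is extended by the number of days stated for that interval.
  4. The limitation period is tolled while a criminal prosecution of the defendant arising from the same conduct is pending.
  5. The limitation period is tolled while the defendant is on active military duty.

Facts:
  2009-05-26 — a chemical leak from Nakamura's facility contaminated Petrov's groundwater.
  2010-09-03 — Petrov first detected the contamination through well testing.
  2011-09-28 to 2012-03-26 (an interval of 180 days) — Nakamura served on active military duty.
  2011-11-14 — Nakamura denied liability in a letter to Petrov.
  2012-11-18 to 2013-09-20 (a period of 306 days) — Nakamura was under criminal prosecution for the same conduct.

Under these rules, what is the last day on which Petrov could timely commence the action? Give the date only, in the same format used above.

Accrual is tied to discovery, so the period began on 2010-09-03 rather than on 2009-05-26 when the act occurred.
2 years from 2010-09-03 is 2012-09-03.
The period was tolled for 180 days by the defendant's active military service (2011-09-28 to 2012-03-26), pushing the deadline to 2013-03-02.
The period was tolled for 306 days by the pending criminal prosecution (2012-11-18 to 2013-09-20), pushing the deadline to 2014-01-02.
The other events in the timeline have no effect on the limitation period under the stated rules.

2014-01-02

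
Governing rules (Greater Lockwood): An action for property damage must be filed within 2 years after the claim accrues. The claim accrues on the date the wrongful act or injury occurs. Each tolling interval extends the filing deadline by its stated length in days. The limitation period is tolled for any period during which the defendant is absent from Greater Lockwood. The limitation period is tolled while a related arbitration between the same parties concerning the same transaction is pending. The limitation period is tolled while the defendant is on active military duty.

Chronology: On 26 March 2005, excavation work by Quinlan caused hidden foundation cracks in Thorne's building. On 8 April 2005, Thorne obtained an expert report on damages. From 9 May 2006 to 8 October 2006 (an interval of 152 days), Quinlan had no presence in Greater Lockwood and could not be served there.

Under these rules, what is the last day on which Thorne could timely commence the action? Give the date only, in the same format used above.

The limitation period began to run on 26 March 2005.
2 years from 26 March 2005 is 26 March 2007.
The defendant's absence from the jurisdiction from 9 May 2006 to 8 October 2006 tolled the period for 152 days, extending the deadline to 25 August 2007.
The other events in the timeline have no effect on the limitation period under the stated rules.

25 August 2007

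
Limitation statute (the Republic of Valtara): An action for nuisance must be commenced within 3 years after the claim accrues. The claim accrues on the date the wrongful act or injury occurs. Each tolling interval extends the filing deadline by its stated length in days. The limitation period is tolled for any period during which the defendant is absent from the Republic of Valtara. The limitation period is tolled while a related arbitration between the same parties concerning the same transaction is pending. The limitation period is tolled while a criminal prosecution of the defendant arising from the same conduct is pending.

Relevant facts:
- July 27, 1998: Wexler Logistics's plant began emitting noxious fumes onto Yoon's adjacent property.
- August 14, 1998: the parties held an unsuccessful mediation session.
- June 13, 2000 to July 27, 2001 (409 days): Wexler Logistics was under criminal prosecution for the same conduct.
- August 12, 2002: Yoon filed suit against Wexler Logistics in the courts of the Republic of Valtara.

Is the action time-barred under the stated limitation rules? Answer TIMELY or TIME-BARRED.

TIMELY

The claim accrued on July 27, 1998, the date of the act.
Adding the 3 years base period to July 27, 1998 gives a deadline of July 27, 2001, before any tolling.
The period was tolled for 409 days by the pending criminal prosecution (June 13, 2000 to July 27, 2001), pushing the deadline to September 9, 2002.
None of the other events listed affects the running of the period under the stated rules.
The August 12, 2002 filing precedes the September 9, 2002 deadline; the claim is timely.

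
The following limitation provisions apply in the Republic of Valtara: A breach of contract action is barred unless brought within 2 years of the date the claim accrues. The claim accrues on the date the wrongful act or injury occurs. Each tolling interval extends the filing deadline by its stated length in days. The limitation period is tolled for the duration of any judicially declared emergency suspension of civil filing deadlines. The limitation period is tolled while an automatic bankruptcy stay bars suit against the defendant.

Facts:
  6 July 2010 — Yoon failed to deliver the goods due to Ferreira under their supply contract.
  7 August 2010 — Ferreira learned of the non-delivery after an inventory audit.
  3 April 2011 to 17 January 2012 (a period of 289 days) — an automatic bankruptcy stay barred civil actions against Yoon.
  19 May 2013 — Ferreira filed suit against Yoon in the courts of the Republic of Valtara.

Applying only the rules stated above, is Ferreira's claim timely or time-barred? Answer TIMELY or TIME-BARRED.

The claim accrued on 6 July 2010, when the wrongful act occurred; under the stated occurrence rule the 7 August 2010 discovery does not delay accrual.
2 years from 6 July 2010 is 6 July 2012.
Because the automatic bankruptcy stay ran from 3 April 2011 to 17 January 2012, the deadline is extended by 289 days to 21 April 2013.
The 19 May 2013 filing falls after the 21 April 2013 deadline; the claim is time-barred.

TIME-BARRED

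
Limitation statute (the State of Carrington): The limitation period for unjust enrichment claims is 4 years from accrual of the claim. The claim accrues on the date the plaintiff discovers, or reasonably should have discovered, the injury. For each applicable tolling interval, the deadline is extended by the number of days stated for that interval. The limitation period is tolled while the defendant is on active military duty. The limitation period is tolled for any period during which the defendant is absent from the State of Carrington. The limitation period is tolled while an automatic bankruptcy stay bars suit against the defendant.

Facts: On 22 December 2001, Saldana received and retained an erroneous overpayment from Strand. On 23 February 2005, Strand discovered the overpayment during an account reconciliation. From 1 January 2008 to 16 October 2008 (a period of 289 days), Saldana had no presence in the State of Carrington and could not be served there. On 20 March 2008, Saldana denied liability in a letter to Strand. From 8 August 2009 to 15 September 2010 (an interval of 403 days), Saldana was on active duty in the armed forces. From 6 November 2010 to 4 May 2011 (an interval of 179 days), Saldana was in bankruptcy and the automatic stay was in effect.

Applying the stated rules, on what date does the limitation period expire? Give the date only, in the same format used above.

Accrual is tied to discovery, so the period began on 23 February 2005 rather than on 22 December 2001 when the act occurred.
4 years from 23 February 2005 is 23 February 2009.
Because the defendant's absence from the jurisdiction ran from 1 January 2008 to 16 October 2008, the deadline is extended by 289 days to 9 December 2009.
The defendant's active military service from 8 August 2009 to 15 September 2010 tolled the period for 403 days, extending the deadline to 16 January 2011.
The period was tolled for 179 days by the automatic bankruptcy stay (6 November 2010 to 4 May 2011), pushing the deadline to 14 July 2011.
Nothing else in the chronology tolls or restarts the period.

14 July 2011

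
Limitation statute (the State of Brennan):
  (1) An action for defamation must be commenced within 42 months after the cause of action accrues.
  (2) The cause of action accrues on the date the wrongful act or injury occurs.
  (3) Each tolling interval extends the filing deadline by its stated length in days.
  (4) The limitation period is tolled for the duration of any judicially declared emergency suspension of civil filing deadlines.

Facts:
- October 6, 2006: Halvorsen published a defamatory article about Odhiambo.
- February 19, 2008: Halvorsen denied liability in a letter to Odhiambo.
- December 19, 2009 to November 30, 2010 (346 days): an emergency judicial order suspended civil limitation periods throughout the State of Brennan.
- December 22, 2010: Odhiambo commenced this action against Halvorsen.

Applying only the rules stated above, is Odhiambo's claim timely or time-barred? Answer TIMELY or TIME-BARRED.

TIMELY

The cause of action accrued on October 6, 2006, the date of the act.
42 months from October 6, 2006 is April 6, 2010.
Because the emergency suspension of filing deadlines ran from December 19, 2009 to November 30, 2010, the deadline is extended by 346 days to March 18, 2011.
The other events in the timeline have no effect on the limitation period under the stated rules.
The December 22, 2010 filing precedes the March 18, 2011 deadline; the claim is timely.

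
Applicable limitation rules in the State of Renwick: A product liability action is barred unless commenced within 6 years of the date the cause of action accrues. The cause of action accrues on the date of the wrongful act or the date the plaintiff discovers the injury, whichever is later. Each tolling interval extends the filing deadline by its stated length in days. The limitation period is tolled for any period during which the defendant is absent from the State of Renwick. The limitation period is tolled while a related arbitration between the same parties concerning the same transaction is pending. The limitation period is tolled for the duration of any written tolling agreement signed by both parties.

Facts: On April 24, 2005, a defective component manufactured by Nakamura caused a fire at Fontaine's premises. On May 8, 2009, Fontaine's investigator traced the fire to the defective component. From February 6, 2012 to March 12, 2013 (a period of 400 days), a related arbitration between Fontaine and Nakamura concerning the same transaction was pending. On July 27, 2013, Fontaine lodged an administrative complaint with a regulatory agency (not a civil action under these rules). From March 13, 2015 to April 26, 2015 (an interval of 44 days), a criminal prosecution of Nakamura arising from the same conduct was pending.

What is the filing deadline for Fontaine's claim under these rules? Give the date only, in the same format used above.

Because discovery on May 8, 2009 post-dates the April 24, 2005 act, accrual under the later-of rule falls on May 8, 2009.
Adding the 6 years base period to May 8, 2009 gives a deadline of May 8, 2015, before any tolling.
The pending related arbitration from February 6, 2012 to March 12, 2013 tolled the period for 400 days, extending the deadline to June 11, 2016.
No stated provision tolls the period for a criminal prosecution, so the interval from March 13, 2015 to April 26, 2015 has no effect on the deadline.
None of the other events listed affects the running of the period under the stated rules.

June 11, 2016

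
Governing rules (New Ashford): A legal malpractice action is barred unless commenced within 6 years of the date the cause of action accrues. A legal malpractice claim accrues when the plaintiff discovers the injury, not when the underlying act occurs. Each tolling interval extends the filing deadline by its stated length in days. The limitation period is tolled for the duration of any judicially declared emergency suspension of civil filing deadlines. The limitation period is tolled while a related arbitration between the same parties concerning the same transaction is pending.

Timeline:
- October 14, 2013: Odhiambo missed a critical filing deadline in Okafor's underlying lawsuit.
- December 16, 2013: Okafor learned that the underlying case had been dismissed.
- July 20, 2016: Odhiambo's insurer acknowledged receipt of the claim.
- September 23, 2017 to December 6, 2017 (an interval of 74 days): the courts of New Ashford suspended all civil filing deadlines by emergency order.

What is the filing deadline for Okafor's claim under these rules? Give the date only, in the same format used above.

February 28, 2020

Under the discovery rule, the claim accrued on December 16, 2013, when Okafor discovered the injury — not on the October 14, 2013 date of the underlying act.
Adding the 6 years base period to December 16, 2013 gives a deadline of December 16, 2019, before any tolling.
The period was tolled for 74 days by the emergency suspension of filing deadlines (September 23, 2017 to December 6, 2017), pushing the deadline to February 28, 2020.
The other events in the timeline have no effect on the limitation period under the stated rules.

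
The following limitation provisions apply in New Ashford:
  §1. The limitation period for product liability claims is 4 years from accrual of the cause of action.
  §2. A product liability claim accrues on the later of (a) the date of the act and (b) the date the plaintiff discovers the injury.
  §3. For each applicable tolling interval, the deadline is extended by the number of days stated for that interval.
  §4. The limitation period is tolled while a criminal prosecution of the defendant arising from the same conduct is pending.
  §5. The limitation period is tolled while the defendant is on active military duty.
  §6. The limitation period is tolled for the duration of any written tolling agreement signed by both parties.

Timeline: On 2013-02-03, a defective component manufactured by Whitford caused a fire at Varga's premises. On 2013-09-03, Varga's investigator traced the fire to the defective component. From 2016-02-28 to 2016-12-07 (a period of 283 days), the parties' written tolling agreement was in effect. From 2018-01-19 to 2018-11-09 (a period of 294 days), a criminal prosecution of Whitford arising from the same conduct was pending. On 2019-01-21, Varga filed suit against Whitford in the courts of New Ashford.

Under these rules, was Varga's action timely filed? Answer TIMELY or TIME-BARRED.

TIMELY

Taking the later of the act (2013-02-03) and discovery (2013-09-03), the claim accrued on 2013-09-03.
4 years from 2013-09-03 is 2017-09-03.
Because the written tolling agreement ran from 2016-02-28 to 2016-12-07, the deadline is extended by 283 days to 2018-06-13.
The period was tolled for 294 days by the pending criminal prosecution (2018-01-19 to 2018-11-09), pushing the deadline to 2019-04-03.
Varga filed on 2019-01-21, before the 2019-04-03 deadline, so the action is timely.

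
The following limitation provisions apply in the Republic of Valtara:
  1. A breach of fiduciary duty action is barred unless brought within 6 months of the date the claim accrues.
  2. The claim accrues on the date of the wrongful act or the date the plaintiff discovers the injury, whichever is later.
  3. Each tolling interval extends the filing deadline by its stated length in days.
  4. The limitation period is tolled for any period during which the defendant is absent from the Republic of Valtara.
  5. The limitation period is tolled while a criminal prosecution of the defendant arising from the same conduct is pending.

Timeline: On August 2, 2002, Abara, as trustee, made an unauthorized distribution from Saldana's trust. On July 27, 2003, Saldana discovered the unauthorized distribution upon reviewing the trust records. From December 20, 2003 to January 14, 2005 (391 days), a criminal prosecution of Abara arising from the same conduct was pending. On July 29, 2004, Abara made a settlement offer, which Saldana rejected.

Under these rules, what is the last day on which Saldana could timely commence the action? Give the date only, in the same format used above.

February 21, 2005

Taking the later of the act (August 2, 2002) and discovery (July 27, 2003), the claim accrued on July 27, 2003.
The untolled deadline — 6 months after July 27, 2003 — is January 27, 2004.
The pending criminal prosecution from December 20, 2003 to January 14, 2005 tolled the period for 391 days, extending the deadline to February 21, 2005.
Nothing else in the chronology tolls or restarts the period.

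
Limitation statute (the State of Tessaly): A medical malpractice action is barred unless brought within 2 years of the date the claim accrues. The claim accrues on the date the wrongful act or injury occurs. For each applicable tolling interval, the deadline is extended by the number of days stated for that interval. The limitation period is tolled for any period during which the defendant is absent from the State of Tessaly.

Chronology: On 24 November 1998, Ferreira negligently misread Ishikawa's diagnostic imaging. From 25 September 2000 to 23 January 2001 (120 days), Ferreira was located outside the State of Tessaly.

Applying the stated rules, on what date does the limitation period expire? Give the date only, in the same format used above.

24 March 2001

The claim accrued on 24 November 1998, when the wrongful act occurred.
2 years from 24 November 1998 is 24 November 2000.
Because the defendant's absence from the jurisdiction ran from 25 September 2000 to 23 January 2001, the deadline is extended by 120 days to 24 March 2001.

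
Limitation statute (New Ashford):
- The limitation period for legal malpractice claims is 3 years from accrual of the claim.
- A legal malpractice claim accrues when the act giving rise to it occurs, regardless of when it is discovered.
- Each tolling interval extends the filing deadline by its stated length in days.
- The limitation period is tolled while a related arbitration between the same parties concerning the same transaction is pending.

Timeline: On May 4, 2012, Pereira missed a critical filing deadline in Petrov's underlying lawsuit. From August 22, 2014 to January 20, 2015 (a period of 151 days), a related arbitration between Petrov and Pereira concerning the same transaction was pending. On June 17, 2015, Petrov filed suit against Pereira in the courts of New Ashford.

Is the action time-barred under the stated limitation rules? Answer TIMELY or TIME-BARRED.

TIMELY

The claim accrued on May 4, 2012, the date of the act.
The untolled deadline — 3 years after May 4, 2012 — is May 4, 2015.
Because the pending related arbitration ran from August 22, 2014 to January 20, 2015, the deadline is extended by 151 days to October 2, 2015.
Filing on June 17, 2015 beat the October 2, 2015 deadline — the action is timely.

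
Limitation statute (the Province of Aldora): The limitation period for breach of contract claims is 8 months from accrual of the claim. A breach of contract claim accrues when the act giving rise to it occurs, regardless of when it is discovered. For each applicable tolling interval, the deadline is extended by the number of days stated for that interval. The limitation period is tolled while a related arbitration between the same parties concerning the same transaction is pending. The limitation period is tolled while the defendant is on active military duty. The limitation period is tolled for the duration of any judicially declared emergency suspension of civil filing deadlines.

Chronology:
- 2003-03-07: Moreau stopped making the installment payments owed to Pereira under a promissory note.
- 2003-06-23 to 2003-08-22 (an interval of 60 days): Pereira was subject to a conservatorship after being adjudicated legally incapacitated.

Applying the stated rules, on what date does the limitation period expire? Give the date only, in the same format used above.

2003-11-07

The claim accrued on 2003-03-07, the date of the act.
The untolled deadline — 8 months after 2003-03-07 — is 2003-11-07.
The plaintiff's legal incapacity from 2003-06-23 to 2003-08-22 does not toll the period, because no stated rule makes the plaintiff's incapacity a tolling event.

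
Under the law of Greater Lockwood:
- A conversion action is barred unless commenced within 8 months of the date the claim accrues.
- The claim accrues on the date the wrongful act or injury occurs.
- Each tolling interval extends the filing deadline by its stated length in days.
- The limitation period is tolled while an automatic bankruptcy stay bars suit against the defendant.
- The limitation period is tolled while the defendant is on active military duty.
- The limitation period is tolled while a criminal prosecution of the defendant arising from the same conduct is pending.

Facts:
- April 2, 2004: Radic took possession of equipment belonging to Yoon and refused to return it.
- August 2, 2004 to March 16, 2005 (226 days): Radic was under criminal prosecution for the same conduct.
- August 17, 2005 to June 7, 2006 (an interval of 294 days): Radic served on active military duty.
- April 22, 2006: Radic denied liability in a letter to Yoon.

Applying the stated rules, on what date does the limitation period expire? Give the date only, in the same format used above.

July 16, 2005

The limitation period began to run on April 2, 2004.
Adding the 8 months base period to April 2, 2004 gives a deadline of December 2, 2004, before any tolling.
Because the pending criminal prosecution ran from August 2, 2004 to March 16, 2005, the deadline is extended by 226 days to July 16, 2005.
By the time the defendant's active military service began on August 17, 2005, the limitation period had already expired on July 16, 2005; that interval cannot revive it.
The other events in the timeline have no effect on the limitation period under the stated rules.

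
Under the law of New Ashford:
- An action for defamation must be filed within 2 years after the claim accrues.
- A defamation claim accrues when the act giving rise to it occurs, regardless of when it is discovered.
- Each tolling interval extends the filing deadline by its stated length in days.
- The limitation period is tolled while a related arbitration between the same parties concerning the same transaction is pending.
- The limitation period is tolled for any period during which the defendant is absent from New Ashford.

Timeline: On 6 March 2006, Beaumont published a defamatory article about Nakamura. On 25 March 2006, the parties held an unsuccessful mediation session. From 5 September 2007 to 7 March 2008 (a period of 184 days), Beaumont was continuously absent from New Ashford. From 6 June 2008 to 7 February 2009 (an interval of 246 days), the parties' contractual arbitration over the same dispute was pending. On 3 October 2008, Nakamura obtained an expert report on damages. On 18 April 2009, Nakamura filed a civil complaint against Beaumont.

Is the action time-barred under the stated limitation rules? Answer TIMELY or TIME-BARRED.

The claim accrued on 6 March 2006, when the wrongful act occurred.
Adding the 2 years base period to 6 March 2006 gives a deadline of 6 March 2008, before any tolling.
The period was tolled for 184 days by the defendant's absence from the jurisdiction (5 September 2007 to 7 March 2008), pushing the deadline to 6 September 2008.
The pending related arbitration from 6 June 2008 to 7 February 2009 tolled the period for 246 days, extending the deadline to 10 May 2009.
Nothing else in the chronology tolls or restarts the period.
Filing on 18 April 2009 beat the 10 May 2009 deadline — the action is timely.

TIMELY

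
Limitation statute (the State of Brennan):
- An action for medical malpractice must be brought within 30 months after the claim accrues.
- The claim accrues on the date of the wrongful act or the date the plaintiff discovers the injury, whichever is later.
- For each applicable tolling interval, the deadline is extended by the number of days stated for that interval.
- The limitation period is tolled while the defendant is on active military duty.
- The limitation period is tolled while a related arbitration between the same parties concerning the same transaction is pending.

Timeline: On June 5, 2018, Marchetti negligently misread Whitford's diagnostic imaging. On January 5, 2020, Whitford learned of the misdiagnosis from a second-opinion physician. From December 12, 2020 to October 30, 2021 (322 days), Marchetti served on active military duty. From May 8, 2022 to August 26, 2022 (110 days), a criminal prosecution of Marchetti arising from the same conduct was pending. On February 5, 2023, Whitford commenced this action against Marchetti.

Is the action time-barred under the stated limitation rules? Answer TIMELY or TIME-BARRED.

TIMELY

The claim accrued on January 5, 2020 — the later of the June 5, 2018 act and the January 5, 2020 discovery.
30 months from January 5, 2020 is July 5, 2022.
Because the defendant's active military service ran from December 12, 2020 to October 30, 2021, the deadline is extended by 322 days to May 23, 2023.
No stated provision tolls the period for a criminal prosecution, so the interval from May 8, 2022 to August 26, 2022 has no effect on the deadline.
The February 5, 2023 filing precedes the May 23, 2023 deadline; the claim is timely.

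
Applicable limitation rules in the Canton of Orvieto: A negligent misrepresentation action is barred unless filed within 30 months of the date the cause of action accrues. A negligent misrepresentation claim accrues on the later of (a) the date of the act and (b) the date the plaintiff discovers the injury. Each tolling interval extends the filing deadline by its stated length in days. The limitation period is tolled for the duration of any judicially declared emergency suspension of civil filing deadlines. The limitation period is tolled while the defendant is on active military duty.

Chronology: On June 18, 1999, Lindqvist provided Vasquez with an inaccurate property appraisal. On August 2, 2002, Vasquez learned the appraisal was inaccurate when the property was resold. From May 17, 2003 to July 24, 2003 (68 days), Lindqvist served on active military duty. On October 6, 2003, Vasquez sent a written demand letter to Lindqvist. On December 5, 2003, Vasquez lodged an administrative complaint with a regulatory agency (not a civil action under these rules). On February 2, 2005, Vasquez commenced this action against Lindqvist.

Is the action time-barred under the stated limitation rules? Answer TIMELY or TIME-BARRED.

The claim accrued on August 2, 2002 — the later of the June 18, 1999 act and the August 2, 2002 discovery.
The untolled deadline — 30 months after August 2, 2002 — is February 2, 2005.
Because the defendant's active military service ran from May 17, 2003 to July 24, 2003, the deadline is extended by 68 days to April 11, 2005.
None of the other events listed affects the running of the period under the stated rules.
The February 2, 2005 filing precedes the April 11, 2005 deadline; the claim is timely.

TIMELY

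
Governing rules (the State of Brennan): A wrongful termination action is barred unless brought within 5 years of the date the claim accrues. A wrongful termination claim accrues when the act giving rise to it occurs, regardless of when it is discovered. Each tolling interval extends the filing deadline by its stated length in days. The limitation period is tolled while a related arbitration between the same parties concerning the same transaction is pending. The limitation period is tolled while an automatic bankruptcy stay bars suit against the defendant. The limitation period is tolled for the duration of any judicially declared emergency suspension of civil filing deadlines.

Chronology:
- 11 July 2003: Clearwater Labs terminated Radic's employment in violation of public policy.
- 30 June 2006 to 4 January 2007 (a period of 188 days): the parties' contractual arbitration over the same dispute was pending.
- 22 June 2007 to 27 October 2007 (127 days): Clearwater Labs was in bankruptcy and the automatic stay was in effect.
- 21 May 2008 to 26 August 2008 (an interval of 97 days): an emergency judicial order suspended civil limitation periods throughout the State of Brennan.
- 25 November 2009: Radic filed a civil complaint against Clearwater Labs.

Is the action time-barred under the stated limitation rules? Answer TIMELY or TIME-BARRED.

TIME-BARRED

The claim accrued on 11 July 2003, when the wrongful act occurred.
5 years from 11 July 2003 is 11 July 2008.
The pending related arbitration from 30 June 2006 to 4 January 2007 tolled the period for 188 days, extending the deadline to 15 January 2009.
Because the automatic bankruptcy stay ran from 22 June 2007 to 27 October 2007, the deadline is extended by 127 days to 22 May 2009.
The period was tolled for 97 days by the emergency suspension of filing deadlines (21 May 2008 to 26 August 2008), pushing the deadline to 27 August 2009.
The 25 November 2009 filing falls after the 27 August 2009 deadline; the claim is time-barred.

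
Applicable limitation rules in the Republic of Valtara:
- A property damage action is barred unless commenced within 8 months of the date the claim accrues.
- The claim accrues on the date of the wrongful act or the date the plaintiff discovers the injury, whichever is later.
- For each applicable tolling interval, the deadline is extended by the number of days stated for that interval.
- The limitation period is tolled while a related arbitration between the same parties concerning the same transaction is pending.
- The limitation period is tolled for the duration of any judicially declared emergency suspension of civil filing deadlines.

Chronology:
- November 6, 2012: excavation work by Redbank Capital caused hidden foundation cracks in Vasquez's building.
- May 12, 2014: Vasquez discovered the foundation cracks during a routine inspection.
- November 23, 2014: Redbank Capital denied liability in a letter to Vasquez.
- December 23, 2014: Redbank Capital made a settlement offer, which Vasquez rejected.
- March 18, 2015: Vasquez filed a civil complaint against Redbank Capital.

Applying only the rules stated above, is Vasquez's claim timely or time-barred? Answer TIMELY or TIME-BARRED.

Because discovery on May 12, 2014 post-dates the November 6, 2012 act, accrual under the later-of rule falls on May 12, 2014.
8 months from May 12, 2014 is January 12, 2015.
None of the other events listed affects the running of the period under the stated rules.
The March 18, 2015 filing falls after the January 12, 2015 deadline; the claim is time-barred.

TIME-BARRED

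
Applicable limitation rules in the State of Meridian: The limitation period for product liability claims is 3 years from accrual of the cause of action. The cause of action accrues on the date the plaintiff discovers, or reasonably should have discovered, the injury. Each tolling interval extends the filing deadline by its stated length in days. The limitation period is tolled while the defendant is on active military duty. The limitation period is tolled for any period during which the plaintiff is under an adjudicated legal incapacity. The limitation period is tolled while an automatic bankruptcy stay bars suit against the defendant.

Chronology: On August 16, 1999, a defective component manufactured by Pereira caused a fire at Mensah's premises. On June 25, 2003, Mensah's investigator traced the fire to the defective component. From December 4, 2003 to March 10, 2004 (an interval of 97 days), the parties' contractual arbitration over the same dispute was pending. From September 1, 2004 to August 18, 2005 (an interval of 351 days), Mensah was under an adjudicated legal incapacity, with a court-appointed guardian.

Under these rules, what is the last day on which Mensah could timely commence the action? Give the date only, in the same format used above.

June 11, 2007

The claim did not accrue until Mensah discovered the injury on June 25, 2003; the August 16, 1999 act date does not start the clock under the stated rule.
The untolled deadline — 3 years after June 25, 2003 — is June 25, 2006.
The plaintiff's legal incapacity from September 1, 2004 to August 18, 2005 tolled the period for 351 days, extending the deadline to June 11, 2007.
Although a pending arbitration ran from December 4, 2003 to March 10, 2004, the stated rules do not make that a tolling event, so it is disregarded.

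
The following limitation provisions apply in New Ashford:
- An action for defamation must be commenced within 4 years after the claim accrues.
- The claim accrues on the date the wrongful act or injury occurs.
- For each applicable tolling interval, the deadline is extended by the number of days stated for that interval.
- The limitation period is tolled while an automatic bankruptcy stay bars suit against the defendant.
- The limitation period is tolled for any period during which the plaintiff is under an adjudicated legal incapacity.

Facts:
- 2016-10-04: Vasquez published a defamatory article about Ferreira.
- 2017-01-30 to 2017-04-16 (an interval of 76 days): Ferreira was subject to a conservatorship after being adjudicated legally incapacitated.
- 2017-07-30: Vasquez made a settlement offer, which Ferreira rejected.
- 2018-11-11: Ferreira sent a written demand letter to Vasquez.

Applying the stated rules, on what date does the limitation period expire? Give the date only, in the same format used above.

The claim accrued on 2016-10-04, the date of the act.
4 years from 2016-10-04 is 2020-10-04.
The plaintiff's legal incapacity from 2017-01-30 to 2017-04-16 tolled the period for 76 days, extending the deadline to 2020-12-19.
The other events in the timeline have no effect on the limitation period under the stated rules.

2020-12-19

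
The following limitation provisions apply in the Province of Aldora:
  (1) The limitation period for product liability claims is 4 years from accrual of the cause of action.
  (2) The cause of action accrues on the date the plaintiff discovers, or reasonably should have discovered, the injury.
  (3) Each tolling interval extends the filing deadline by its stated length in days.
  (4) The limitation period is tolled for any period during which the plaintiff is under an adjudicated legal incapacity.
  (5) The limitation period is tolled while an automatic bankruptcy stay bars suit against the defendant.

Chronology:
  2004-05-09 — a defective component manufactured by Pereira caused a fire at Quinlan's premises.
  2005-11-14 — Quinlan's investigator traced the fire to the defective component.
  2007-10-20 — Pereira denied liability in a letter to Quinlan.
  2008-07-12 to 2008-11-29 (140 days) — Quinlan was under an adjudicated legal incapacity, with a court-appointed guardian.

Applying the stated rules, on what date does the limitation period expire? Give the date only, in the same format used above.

The claim did not accrue until Quinlan discovered the injury on 2005-11-14; the 2004-05-09 act date does not start the clock under the stated rule.
The untolled deadline — 4 years after 2005-11-14 — is 2009-11-14.
The plaintiff's legal incapacity from 2008-07-12 to 2008-11-29 tolled the period for 140 days, extending the deadline to 2010-04-03.
The other events in the timeline have no effect on the limitation period under the stated rules.

2010-04-03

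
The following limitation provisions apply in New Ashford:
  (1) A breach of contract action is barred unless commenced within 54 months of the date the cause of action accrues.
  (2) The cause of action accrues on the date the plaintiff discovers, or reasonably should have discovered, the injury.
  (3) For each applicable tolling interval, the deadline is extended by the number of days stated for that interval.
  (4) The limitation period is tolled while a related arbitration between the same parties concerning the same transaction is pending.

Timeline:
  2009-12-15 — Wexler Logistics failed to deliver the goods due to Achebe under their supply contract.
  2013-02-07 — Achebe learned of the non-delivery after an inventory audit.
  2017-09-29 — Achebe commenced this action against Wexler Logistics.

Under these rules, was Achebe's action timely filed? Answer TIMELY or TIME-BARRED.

TIME-BARRED

Under the discovery rule, the claim accrued on 2013-02-07, when Achebe discovered the injury — not on the 2009-12-15 date of the underlying act.
The untolled deadline — 54 months after 2013-02-07 — is 2017-08-07.
Achebe filed on 2017-09-29, after the 2017-08-07 deadline, so the action is time-barred.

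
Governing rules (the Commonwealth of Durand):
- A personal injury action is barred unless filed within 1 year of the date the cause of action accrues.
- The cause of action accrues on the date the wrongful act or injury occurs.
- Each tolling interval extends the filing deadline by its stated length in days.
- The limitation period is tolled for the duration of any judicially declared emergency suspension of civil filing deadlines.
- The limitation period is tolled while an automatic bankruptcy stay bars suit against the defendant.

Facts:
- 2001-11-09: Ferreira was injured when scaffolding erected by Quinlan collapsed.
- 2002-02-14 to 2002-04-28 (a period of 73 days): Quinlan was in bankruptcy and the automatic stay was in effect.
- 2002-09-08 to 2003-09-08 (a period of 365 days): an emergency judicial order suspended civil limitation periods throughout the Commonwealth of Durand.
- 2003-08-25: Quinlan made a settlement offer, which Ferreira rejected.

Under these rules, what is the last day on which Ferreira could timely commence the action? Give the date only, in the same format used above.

The claim accrued on 2001-11-09, when the wrongful act occurred.
Adding the 1 year base period to 2001-11-09 gives a deadline of 2002-11-09, before any tolling.
The period was tolled for 73 days by the automatic bankruptcy stay (2002-02-14 to 2002-04-28), pushing the deadline to 2003-01-21.
The period was tolled for 365 days by the emergency suspension of filing deadlines (2002-09-08 to 2003-09-08), pushing the deadline to 2004-01-21.
Nothing else in the chronology tolls or restarts the period.

2004-01-21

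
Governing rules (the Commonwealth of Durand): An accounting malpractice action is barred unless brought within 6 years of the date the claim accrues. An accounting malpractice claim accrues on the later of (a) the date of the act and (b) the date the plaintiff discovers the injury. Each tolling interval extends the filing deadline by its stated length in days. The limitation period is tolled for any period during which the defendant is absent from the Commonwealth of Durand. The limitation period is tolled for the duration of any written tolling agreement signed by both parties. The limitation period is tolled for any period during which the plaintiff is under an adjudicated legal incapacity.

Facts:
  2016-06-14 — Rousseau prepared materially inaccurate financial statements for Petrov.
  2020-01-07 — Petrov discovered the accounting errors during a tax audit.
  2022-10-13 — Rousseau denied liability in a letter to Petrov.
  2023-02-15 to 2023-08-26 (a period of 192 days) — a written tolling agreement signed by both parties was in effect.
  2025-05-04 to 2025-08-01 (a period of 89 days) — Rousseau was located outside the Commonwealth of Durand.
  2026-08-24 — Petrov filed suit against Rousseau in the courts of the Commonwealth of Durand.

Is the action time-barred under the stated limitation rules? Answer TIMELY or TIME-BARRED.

Because discovery on 2020-01-07 post-dates the 2016-06-14 act, accrual under the later-of rule falls on 2020-01-07.
The untolled deadline — 6 years after 2020-01-07 — is 2026-01-07.
The period was tolled for 192 days by the written tolling agreement (2023-02-15 to 2023-08-26), pushing the deadline to 2026-07-18.
The period was tolled for 89 days by the defendant's absence from the jurisdiction (2025-05-04 to 2025-08-01), pushing the deadline to 2026-10-15.
The other events in the timeline have no effect on the limitation period under the stated rules.
The 2026-08-24 filing precedes the 2026-10-15 deadline; the claim is timely.

TIMELY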